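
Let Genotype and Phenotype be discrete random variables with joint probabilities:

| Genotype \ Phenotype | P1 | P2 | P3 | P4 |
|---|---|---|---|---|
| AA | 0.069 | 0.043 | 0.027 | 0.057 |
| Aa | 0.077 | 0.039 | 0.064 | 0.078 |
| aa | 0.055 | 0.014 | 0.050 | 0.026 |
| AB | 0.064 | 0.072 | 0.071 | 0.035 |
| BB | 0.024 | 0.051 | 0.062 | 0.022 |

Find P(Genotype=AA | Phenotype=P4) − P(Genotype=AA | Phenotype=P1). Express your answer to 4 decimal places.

0.0227

P(Phenotype=P4) = 0.057 + 0.078 + 0.026 + 0.035 + 0.022 = 0.218; P(Genotype=AA | Phenotype=P4) = 0.057/0.218 = 0.26147.
P(Phenotype=P1) = 0.069 + 0.077 + 0.055 + 0.064 + 0.024 = 0.289; P(Genotype=AA | Phenotype=P1) = 0.069/0.289 = 0.23875.
Difference = 0.0227.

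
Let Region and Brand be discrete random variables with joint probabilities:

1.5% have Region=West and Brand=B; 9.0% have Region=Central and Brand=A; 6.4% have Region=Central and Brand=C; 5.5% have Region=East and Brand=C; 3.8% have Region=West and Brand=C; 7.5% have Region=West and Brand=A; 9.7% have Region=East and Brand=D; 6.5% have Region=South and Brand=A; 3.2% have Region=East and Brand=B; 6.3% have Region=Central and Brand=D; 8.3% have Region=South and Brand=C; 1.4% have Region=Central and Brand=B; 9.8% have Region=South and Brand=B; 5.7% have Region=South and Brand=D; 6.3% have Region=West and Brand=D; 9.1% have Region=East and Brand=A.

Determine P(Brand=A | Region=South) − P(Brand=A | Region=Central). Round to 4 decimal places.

P(Region=South) = 0.065 + 0.098 + 0.083 + 0.057 = 0.303; P(Brand=A | Region=South) = 0.065/0.303 = 0.21452.
P(Region=Central) = 0.090 + 0.014 + 0.064 + 0.063 = 0.231; P(Brand=A | Region=Central) = 0.090/0.231 = 0.38961.
Difference = -0.1751.

-0.1751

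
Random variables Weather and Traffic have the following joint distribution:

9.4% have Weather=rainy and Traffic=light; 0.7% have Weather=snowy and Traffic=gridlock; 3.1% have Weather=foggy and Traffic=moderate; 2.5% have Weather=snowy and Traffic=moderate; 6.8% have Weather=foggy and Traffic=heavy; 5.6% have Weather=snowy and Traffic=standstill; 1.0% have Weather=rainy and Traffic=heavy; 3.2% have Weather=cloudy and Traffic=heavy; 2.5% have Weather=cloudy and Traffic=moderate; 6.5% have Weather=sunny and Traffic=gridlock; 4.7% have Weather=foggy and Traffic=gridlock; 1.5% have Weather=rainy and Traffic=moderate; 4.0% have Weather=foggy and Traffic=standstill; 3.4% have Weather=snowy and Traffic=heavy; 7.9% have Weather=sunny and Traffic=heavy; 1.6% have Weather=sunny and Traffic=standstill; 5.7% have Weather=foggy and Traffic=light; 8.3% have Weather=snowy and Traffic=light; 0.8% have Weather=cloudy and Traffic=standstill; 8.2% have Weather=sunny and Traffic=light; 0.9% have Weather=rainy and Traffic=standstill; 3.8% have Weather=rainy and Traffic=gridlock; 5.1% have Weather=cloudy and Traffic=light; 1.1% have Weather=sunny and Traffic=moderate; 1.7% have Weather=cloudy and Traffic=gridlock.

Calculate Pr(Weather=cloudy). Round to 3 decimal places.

P(Weather=cloudy) = 0.051 + 0.025 + 0.032 + 0.017 + 0.008 = 0.133.

0.133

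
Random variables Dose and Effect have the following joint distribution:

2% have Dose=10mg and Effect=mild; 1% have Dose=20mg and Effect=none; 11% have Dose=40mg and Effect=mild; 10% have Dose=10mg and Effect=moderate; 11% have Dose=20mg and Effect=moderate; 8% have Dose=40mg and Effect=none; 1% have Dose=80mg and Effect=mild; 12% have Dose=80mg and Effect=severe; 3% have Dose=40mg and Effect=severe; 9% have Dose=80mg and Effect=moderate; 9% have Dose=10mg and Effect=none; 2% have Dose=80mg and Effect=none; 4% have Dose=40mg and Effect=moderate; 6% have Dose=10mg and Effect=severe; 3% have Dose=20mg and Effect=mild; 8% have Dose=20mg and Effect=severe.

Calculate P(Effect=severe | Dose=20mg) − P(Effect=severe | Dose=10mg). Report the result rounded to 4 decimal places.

P(Dose=20mg) = 0.01 + 0.03 + 0.11 + 0.08 = 0.23; P(Effect=severe | Dose=20mg) = 0.08/0.23 = 0.34783.
P(Dose=10mg) = 0.09 + 0.02 + 0.10 + 0.06 = 0.27; P(Effect=severe | Dose=10mg) = 0.06/0.27 = 0.22222.
Difference = 0.1256.

0.1256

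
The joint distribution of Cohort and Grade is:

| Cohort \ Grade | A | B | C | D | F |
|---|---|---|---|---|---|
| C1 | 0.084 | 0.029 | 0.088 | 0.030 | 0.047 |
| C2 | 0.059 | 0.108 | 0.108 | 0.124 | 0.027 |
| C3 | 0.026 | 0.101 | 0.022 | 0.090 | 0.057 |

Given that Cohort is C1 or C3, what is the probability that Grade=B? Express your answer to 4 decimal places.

0.2265

P(Cohort=C1) = 0.084 + 0.029 + 0.088 + 0.030 + 0.047 = 0.278.
P(Cohort=C3) = 0.026 + 0.101 + 0.022 + 0.090 + 0.057 = 0.296.
P(Cohort ∈ {C1, C3}) = 0.278 + 0.296 = 0.574; P(Grade=B, Cohort ∈ {C1, C3}) = 0.029 + 0.101 = 0.130.
P(Grade=B | Cohort ∈ {C1, C3}) = 0.130/0.574 = 0.2265.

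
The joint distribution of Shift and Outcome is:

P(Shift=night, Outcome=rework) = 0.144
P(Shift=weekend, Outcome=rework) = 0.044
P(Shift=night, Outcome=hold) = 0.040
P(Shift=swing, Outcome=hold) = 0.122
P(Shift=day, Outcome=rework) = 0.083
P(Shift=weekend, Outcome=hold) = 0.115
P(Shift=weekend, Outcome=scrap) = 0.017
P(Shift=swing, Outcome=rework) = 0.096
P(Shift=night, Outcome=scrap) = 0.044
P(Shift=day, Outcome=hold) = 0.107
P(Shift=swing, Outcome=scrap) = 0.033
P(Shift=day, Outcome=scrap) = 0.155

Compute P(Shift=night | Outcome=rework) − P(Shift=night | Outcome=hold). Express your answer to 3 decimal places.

0.288

P(Outcome=rework) = 0.083 + 0.096 + 0.144 + 0.044 = 0.367; P(Shift=night | Outcome=rework) = 0.144/0.367 = 0.3924.
P(Outcome=hold) = 0.107 + 0.122 + 0.040 + 0.115 = 0.384; P(Shift=night | Outcome=hold) = 0.040/0.384 = 0.1042.
Difference = 0.288.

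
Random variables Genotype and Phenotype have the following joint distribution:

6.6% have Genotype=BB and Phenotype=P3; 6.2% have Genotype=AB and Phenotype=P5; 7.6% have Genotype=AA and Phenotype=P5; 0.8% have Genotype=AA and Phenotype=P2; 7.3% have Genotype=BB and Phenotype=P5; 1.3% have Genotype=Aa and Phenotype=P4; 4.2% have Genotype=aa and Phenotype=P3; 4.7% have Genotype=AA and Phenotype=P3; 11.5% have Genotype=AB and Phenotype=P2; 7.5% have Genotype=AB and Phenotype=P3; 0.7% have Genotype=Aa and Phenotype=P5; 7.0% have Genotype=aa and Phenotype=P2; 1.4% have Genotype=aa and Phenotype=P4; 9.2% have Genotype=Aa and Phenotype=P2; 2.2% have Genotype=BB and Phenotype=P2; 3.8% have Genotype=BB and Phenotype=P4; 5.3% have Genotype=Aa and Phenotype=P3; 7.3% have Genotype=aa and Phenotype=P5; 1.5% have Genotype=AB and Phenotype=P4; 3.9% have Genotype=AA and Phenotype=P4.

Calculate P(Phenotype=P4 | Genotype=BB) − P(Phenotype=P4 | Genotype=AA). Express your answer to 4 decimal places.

-0.0385

P(Genotype=BB) = 0.022 + 0.066 + 0.038 + 0.073 = 0.199; P(Phenotype=P4 | Genotype=BB) = 0.038/0.199 = 0.19095.
P(Genotype=AA) = 0.008 + 0.047 + 0.039 + 0.076 = 0.170; P(Phenotype=P4 | Genotype=AA) = 0.039/0.170 = 0.22941.
Difference = -0.0385.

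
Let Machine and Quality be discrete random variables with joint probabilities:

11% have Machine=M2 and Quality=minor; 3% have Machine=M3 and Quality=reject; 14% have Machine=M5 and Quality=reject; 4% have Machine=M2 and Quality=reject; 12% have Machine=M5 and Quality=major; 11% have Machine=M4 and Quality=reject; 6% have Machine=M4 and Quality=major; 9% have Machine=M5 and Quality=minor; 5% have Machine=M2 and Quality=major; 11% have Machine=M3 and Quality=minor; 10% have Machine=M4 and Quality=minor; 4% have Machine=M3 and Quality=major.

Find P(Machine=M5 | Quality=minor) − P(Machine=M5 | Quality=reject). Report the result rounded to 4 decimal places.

P(Quality=minor) = 0.11 + 0.11 + 0.10 + 0.09 = 0.41; P(Machine=M5 | Quality=minor) = 0.09/0.41 = 0.21951.
P(Quality=reject) = 0.04 + 0.03 + 0.11 + 0.14 = 0.32; P(Machine=M5 | Quality=reject) = 0.14/0.32 = 0.43750.
Difference = -0.2180.

-0.2180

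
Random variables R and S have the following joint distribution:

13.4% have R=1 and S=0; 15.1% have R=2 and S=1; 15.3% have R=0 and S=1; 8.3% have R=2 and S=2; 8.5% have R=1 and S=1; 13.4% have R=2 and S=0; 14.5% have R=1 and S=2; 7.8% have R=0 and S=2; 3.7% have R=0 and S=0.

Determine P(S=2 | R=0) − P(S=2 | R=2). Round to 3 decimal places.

P(R=0) = 0.037 + 0.153 + 0.078 = 0.268; P(S=2 | R=0) = 0.078/0.268 = 0.2910.
P(R=2) = 0.134 + 0.151 + 0.083 = 0.368; P(S=2 | R=2) = 0.083/0.368 = 0.2255.
Difference = 0.066.

0.066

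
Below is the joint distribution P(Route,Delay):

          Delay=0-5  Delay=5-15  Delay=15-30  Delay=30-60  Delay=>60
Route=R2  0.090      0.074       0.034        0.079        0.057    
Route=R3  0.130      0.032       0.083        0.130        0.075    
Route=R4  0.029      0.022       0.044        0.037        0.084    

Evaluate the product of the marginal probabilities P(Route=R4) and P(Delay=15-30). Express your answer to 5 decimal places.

P(Route=R4) = 0.029 + 0.022 + 0.044 + 0.037 + 0.084 = 0.216.
P(Delay=15-30) = 0.034 + 0.083 + 0.044 = 0.161.
Product: 0.216 × 0.161 = 0.03478.

0.03478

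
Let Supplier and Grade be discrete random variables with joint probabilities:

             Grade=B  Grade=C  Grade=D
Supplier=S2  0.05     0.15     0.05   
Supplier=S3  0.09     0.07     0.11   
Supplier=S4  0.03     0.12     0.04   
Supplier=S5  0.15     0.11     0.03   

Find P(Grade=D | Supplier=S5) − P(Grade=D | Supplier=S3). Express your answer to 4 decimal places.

P(Supplier=S5) = 0.15 + 0.11 + 0.03 = 0.29; P(Grade=D | Supplier=S5) = 0.03/0.29 = 0.10345.
P(Supplier=S3) = 0.09 + 0.07 + 0.11 = 0.27; P(Grade=D | Supplier=S3) = 0.11/0.27 = 0.40741.
Difference = -0.3040.

-0.3040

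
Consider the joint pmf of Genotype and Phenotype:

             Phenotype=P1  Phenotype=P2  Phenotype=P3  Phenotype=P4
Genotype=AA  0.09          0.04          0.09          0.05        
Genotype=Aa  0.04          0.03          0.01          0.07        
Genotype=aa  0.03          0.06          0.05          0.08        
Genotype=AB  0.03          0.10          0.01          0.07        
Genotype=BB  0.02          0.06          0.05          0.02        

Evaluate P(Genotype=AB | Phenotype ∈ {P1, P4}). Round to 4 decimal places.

P(Phenotype=P1) = 0.09 + 0.04 + 0.03 + 0.03 + 0.02 = 0.21.
P(Phenotype=P4) = 0.05 + 0.07 + 0.08 + 0.07 + 0.02 = 0.29.
P(Phenotype ∈ {P1, P4}) = 0.21 + 0.29 = 0.50; P(Genotype=AB, Phenotype ∈ {P1, P4}) = 0.03 + 0.07 = 0.10.
P(Genotype=AB | Phenotype ∈ {P1, P4}) = 0.10/0.50 = 0.2000.

0.2000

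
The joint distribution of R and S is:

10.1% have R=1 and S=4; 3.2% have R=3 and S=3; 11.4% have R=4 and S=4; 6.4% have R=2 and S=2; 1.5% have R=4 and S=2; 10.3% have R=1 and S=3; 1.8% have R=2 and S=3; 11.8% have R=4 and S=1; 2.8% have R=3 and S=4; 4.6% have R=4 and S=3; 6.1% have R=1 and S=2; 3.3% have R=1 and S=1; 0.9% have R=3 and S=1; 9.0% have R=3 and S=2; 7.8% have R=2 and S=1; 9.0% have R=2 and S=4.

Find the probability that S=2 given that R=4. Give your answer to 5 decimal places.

0.05119

P(R=4) = 0.118 + 0.015 + 0.046 + 0.114 = 0.293.
P(S=2 | R=4) = 0.015/0.293 = 0.05119.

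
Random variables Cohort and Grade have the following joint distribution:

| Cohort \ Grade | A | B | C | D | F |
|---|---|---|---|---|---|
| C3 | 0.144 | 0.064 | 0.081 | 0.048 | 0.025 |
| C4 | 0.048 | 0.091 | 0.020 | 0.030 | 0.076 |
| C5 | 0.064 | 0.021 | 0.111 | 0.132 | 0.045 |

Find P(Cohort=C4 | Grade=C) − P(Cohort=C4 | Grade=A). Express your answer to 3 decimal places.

P(Grade=C) = 0.081 + 0.020 + 0.111 = 0.212; P(Cohort=C4 | Grade=C) = 0.020/0.212 = 0.0943.
P(Grade=A) = 0.144 + 0.048 + 0.064 = 0.256; P(Cohort=C4 | Grade=A) = 0.048/0.256 = 0.1875.
Difference = -0.093.

-0.093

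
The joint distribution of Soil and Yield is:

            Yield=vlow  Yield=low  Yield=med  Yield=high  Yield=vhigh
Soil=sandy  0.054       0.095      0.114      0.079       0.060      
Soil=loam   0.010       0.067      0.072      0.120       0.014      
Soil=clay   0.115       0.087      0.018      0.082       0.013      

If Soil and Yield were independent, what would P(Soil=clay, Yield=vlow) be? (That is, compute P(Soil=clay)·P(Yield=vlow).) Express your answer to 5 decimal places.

0.05639

P(Soil=clay) = 0.115 + 0.087 + 0.018 + 0.082 + 0.013 = 0.315.
P(Yield=vlow) = 0.054 + 0.010 + 0.115 = 0.179.
Product: 0.315 × 0.179 = 0.05639.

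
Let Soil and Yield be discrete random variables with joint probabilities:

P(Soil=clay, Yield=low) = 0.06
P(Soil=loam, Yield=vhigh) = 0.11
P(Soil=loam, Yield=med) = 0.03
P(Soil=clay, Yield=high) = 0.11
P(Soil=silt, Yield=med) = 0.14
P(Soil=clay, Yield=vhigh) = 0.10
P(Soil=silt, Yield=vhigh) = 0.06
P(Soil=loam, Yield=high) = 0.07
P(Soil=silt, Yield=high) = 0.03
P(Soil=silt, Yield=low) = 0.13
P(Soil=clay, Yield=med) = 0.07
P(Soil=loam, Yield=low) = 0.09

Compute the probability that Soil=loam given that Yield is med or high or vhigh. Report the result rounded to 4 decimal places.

0.2917

P(Yield=med) = 0.03 + 0.07 + 0.14 = 0.24.
P(Yield=high) = 0.07 + 0.11 + 0.03 = 0.21.
P(Yield=vhigh) = 0.11 + 0.10 + 0.06 = 0.27.
P(Yield ∈ {med, high, vhigh}) = 0.24 + 0.21 + 0.27 = 0.72; P(Soil=loam, Yield ∈ {med, high, vhigh}) = 0.03 + 0.07 + 0.11 = 0.21.
P(Soil=loam | Yield ∈ {med, high, vhigh}) = 0.21/0.72 = 0.2917.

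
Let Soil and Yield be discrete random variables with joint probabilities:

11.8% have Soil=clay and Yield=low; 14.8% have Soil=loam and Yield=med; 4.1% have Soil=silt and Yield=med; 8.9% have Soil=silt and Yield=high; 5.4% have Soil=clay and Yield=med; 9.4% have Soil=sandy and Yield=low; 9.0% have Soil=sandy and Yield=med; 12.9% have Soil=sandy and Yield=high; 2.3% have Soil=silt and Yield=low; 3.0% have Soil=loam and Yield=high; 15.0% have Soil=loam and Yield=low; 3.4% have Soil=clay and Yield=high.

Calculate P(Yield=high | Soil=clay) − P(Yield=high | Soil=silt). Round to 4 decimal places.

-0.4167

P(Soil=clay) = 0.118 + 0.054 + 0.034 = 0.206; P(Yield=high | Soil=clay) = 0.034/0.206 = 0.16505.
P(Soil=silt) = 0.023 + 0.041 + 0.089 = 0.153; P(Yield=high | Soil=silt) = 0.089/0.153 = 0.58170.
Difference = -0.4167.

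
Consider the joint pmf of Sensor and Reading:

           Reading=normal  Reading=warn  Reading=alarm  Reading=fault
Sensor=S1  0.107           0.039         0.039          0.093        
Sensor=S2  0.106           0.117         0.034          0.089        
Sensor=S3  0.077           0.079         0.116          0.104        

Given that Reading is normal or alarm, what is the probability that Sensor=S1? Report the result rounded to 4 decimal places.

0.3048

P(Reading=normal) = 0.107 + 0.106 + 0.077 = 0.290.
P(Reading=alarm) = 0.039 + 0.034 + 0.116 = 0.189.
P(Reading ∈ {normal, alarm}) = 0.290 + 0.189 = 0.479; P(Sensor=S1, Reading ∈ {normal, alarm}) = 0.107 + 0.039 = 0.146.
P(Sensor=S1 | Reading ∈ {normal, alarm}) = 0.146/0.479 = 0.3048.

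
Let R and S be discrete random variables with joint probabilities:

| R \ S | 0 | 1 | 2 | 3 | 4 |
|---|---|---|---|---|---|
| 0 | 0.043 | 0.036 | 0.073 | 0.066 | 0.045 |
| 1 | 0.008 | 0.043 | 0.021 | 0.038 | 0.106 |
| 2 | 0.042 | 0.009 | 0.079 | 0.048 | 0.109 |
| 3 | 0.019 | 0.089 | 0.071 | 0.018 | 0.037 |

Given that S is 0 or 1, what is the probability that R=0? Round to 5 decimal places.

0.27336

P(S=0) = 0.043 + 0.008 + 0.042 + 0.019 = 0.112.
P(S=1) = 0.036 + 0.043 + 0.009 + 0.089 = 0.177.
P(S ∈ {0, 1}) = 0.112 + 0.177 = 0.289; P(R=0, S ∈ {0, 1}) = 0.043 + 0.036 = 0.079.
P(R=0 | S ∈ {0, 1}) = 0.079/0.289 = 0.27336.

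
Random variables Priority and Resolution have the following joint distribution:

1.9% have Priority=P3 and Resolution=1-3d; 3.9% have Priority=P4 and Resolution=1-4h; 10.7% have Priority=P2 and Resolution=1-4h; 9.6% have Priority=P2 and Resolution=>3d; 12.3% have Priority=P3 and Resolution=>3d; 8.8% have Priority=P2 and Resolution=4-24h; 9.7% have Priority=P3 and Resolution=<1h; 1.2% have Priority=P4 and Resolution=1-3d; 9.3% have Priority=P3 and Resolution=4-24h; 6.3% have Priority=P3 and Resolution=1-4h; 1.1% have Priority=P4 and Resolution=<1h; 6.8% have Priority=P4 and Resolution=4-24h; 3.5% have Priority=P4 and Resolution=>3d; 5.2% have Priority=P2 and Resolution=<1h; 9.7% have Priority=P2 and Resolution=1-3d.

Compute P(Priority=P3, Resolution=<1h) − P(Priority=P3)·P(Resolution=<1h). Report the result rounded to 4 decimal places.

P(Priority=P3) = 0.097 + 0.063 + 0.093 + 0.019 + 0.123 = 0.395.
P(Resolution=<1h) = 0.052 + 0.097 + 0.011 = 0.160.
P(Priority=P3, Resolution=<1h) − P(Priority=P3)P(Resolution=<1h) = 0.097 − 0.395×0.160 = 0.0338.

0.0338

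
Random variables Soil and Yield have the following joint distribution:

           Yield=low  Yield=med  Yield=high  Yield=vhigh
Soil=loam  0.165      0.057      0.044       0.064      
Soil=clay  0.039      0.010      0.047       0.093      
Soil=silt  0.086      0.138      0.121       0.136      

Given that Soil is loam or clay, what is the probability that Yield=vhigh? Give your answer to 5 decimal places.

P(Soil=loam) = 0.165 + 0.057 + 0.044 + 0.064 = 0.330.
P(Soil=clay) = 0.039 + 0.010 + 0.047 + 0.093 = 0.189.
P(Soil ∈ {loam, clay}) = 0.330 + 0.189 = 0.519; P(Yield=vhigh, Soil ∈ {loam, clay}) = 0.064 + 0.093 = 0.157.
P(Yield=vhigh | Soil ∈ {loam, clay}) = 0.157/0.519 = 0.30250.

0.30250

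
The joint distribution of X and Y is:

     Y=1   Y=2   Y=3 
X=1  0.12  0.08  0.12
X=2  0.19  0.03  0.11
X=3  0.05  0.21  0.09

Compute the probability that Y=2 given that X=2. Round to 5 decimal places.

P(X=2) = 0.19 + 0.03 + 0.11 = 0.33.
P(Y=2 | X=2) = 0.03/0.33 = 0.09091.

0.09091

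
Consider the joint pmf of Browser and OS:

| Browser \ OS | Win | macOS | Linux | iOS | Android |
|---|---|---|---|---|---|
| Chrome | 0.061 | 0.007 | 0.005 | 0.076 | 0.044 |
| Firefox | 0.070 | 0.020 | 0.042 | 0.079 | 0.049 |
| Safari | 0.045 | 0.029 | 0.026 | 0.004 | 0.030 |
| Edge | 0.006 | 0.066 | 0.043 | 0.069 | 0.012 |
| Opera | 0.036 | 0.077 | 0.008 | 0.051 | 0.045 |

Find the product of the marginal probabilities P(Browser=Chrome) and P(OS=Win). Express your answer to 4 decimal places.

0.0421

P(Browser=Chrome) = 0.061 + 0.007 + 0.005 + 0.076 + 0.044 = 0.193.
P(OS=Win) = 0.061 + 0.070 + 0.045 + 0.006 + 0.036 = 0.218.
Product: 0.193 × 0.218 = 0.0421.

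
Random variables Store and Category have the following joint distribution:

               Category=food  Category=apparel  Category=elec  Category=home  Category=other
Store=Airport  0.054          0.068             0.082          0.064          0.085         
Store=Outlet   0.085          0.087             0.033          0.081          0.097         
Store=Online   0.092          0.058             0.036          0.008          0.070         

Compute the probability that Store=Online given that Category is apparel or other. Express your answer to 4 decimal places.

0.2753

P(Category=apparel) = 0.068 + 0.087 + 0.058 = 0.213.
P(Category=other) = 0.085 + 0.097 + 0.070 = 0.252.
P(Category ∈ {apparel, other}) = 0.213 + 0.252 = 0.465; P(Store=Online, Category ∈ {apparel, other}) = 0.058 + 0.070 = 0.128.
P(Store=Online | Category ∈ {apparel, other}) = 0.128/0.465 = 0.2753.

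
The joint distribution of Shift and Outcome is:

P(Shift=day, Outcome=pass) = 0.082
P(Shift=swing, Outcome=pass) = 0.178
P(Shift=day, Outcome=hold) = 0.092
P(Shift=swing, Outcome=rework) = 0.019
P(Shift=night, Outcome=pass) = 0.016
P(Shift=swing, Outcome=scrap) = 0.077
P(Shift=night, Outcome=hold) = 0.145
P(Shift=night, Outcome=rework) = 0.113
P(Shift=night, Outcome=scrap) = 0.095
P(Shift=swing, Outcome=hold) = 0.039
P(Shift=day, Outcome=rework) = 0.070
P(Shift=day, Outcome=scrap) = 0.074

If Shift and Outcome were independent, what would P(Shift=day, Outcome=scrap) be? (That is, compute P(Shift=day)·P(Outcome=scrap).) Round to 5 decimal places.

0.07823

P(Shift=day) = 0.082 + 0.070 + 0.074 + 0.092 = 0.318.
P(Outcome=scrap) = 0.074 + 0.077 + 0.095 = 0.246.
Product: 0.318 × 0.246 = 0.07823.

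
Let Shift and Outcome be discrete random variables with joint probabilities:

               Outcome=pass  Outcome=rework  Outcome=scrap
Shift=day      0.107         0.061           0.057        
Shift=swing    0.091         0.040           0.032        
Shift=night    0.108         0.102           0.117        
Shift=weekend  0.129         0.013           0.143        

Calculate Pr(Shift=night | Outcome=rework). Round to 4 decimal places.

0.4722

P(Outcome=rework) = 0.061 + 0.040 + 0.102 + 0.013 = 0.216.
P(Shift=night | Outcome=rework) = 0.102/0.216 = 0.4722.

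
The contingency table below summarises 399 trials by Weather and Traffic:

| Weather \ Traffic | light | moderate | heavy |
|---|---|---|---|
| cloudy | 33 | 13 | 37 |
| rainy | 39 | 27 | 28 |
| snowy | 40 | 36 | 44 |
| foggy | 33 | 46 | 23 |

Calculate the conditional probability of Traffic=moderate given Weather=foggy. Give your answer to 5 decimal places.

Total with Weather=foggy: 33 + 46 + 23 = 102.
P(Traffic=moderate | Weather=foggy) = 46/102 = 0.45098.

0.45098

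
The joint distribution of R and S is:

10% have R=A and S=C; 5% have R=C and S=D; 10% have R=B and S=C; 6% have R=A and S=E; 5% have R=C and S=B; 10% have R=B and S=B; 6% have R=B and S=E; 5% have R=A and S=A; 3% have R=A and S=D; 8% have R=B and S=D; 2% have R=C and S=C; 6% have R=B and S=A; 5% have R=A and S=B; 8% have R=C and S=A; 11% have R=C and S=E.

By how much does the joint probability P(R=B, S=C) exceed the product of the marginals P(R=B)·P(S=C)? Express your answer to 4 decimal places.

P(R=B) = 0.06 + 0.10 + 0.10 + 0.08 + 0.06 = 0.40.
P(S=C) = 0.10 + 0.10 + 0.02 = 0.22.
P(R=B, S=C) − P(R=B)P(S=C) = 0.10 − 0.40×0.22 = 0.0120.

0.0120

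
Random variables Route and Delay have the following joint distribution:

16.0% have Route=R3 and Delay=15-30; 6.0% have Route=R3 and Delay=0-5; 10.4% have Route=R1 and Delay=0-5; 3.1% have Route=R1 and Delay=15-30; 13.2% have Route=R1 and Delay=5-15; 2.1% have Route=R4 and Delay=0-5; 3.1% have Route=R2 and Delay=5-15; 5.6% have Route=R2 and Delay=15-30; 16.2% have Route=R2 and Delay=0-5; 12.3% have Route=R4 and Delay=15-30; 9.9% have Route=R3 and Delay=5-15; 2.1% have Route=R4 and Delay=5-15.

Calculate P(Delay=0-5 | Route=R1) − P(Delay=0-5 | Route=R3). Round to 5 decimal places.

0.20143

P(Route=R1) = 0.104 + 0.132 + 0.031 = 0.267; P(Delay=0-5 | Route=R1) = 0.104/0.267 = 0.389513.
P(Route=R3) = 0.060 + 0.099 + 0.160 = 0.319; P(Delay=0-5 | Route=R3) = 0.060/0.319 = 0.188088.
Difference = 0.20143.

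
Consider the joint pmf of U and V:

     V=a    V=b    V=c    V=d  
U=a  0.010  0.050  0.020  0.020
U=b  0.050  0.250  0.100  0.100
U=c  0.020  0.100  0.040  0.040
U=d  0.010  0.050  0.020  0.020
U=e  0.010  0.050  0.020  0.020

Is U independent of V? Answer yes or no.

yes

Every cell satisfies P(U,V) = P(U)·P(V). For instance P(U=b) = 0.500, P(V=a) = 0.100, and 0.500×0.100 = 0.050 matches the joint entry. So U and V are independent.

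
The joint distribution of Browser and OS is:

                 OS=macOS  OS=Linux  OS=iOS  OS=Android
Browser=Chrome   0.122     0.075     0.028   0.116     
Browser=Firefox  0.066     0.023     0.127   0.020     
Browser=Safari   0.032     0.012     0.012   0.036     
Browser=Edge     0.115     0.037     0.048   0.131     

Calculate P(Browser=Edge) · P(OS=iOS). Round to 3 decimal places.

0.071

P(Browser=Edge) = 0.115 + 0.037 + 0.048 + 0.131 = 0.331.
P(OS=iOS) = 0.028 + 0.127 + 0.012 + 0.048 = 0.215.
Product: 0.331 × 0.215 = 0.071.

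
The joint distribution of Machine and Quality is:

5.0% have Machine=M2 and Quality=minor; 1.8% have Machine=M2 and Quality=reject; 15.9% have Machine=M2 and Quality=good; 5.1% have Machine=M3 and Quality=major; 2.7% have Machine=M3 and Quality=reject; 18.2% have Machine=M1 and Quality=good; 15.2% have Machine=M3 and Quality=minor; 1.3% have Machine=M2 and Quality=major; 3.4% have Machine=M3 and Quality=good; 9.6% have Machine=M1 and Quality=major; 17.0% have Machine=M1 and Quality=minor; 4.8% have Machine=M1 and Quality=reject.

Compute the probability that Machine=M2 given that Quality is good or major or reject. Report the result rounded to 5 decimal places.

P(Quality=good) = 0.182 + 0.159 + 0.034 = 0.375.
P(Quality=major) = 0.096 + 0.013 + 0.051 = 0.160.
P(Quality=reject) = 0.048 + 0.018 + 0.027 = 0.093.
P(Quality ∈ {good, major, reject}) = 0.375 + 0.160 + 0.093 = 0.628; P(Machine=M2, Quality ∈ {good, major, reject}) = 0.159 + 0.013 + 0.018 = 0.190.
P(Machine=M2 | Quality ∈ {good, major, reject}) = 0.190/0.628 = 0.30255.

0.30255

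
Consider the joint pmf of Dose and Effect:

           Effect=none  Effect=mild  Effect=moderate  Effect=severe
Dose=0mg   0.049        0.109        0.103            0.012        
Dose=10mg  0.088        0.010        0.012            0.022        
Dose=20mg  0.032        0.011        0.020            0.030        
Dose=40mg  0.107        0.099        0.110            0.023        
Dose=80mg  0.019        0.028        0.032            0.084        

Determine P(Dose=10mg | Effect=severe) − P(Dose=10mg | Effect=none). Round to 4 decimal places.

P(Effect=severe) = 0.012 + 0.022 + 0.030 + 0.023 + 0.084 = 0.171; P(Dose=10mg | Effect=severe) = 0.022/0.171 = 0.12865.
P(Effect=none) = 0.049 + 0.088 + 0.032 + 0.107 + 0.019 = 0.295; P(Dose=10mg | Effect=none) = 0.088/0.295 = 0.29831.
Difference = -0.1697.

-0.1697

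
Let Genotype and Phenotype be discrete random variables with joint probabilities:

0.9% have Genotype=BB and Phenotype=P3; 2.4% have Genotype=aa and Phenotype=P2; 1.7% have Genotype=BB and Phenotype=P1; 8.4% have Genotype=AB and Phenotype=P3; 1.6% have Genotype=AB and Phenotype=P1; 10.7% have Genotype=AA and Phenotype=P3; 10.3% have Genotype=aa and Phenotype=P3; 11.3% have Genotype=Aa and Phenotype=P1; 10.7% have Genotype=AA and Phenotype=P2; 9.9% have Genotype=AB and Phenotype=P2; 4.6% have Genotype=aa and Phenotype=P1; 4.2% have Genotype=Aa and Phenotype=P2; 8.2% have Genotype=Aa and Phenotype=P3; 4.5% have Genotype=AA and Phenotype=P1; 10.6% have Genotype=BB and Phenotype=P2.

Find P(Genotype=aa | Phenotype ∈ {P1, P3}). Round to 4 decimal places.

0.2395

P(Phenotype=P1) = 0.045 + 0.113 + 0.046 + 0.016 + 0.017 = 0.237.
P(Phenotype=P3) = 0.107 + 0.082 + 0.103 + 0.084 + 0.009 = 0.385.
P(Phenotype ∈ {P1, P3}) = 0.237 + 0.385 = 0.622; P(Genotype=aa, Phenotype ∈ {P1, P3}) = 0.046 + 0.103 = 0.149.
P(Genotype=aa | Phenotype ∈ {P1, P3}) = 0.149/0.622 = 0.2395.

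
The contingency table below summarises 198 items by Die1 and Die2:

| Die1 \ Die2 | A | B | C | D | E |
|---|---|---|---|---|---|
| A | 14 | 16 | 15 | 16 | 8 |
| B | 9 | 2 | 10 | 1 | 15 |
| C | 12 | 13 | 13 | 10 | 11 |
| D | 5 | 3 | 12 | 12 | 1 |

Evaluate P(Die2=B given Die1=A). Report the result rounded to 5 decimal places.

Total with Die1=A: 14 + 16 + 15 + 16 + 8 = 69.
P(Die2=B | Die1=A) = 16/69 = 0.23188.

0.23188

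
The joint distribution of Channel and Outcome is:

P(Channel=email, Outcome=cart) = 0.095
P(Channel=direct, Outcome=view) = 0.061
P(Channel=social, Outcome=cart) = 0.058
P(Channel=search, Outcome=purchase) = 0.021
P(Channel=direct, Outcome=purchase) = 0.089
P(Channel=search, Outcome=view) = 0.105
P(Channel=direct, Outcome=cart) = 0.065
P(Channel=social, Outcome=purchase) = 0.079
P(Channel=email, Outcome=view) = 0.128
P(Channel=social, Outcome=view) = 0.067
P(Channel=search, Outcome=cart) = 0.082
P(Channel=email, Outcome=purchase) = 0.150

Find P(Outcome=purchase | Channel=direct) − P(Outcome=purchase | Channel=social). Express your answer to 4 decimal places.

P(Channel=direct) = 0.061 + 0.065 + 0.089 = 0.215; P(Outcome=purchase | Channel=direct) = 0.089/0.215 = 0.41395.
P(Channel=social) = 0.067 + 0.058 + 0.079 = 0.204; P(Outcome=purchase | Channel=social) = 0.079/0.204 = 0.38725.
Difference = 0.0267.

0.0267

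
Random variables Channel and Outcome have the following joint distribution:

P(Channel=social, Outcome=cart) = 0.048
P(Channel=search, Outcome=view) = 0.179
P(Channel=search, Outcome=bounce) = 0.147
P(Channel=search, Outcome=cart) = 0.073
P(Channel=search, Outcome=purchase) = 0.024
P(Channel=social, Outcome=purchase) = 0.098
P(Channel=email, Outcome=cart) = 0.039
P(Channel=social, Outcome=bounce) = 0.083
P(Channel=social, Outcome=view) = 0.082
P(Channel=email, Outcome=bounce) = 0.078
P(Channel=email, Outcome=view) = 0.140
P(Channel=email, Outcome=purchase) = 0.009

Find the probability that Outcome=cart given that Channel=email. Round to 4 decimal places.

0.1466

P(Channel=email) = 0.078 + 0.140 + 0.039 + 0.009 = 0.266.
P(Outcome=cart | Channel=email) = 0.039/0.266 = 0.1466.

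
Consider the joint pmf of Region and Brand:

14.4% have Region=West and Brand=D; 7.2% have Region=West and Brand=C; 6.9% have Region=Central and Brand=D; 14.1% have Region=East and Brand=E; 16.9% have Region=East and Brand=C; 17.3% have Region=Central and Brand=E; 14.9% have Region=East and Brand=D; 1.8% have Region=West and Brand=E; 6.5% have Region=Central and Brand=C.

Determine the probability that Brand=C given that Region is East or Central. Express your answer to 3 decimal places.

0.305

P(Region=East) = 0.169 + 0.149 + 0.141 = 0.459.
P(Region=Central) = 0.065 + 0.069 + 0.173 = 0.307.
P(Region ∈ {East, Central}) = 0.459 + 0.307 = 0.766; P(Brand=C, Region ∈ {East, Central}) = 0.169 + 0.065 = 0.234.
P(Brand=C | Region ∈ {East, Central}) = 0.234/0.766 = 0.305.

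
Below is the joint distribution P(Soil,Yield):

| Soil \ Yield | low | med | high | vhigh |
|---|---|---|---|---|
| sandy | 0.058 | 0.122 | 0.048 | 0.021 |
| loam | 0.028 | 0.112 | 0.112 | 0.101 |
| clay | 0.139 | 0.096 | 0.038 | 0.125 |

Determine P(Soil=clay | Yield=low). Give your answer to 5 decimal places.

0.61778

P(Yield=low) = 0.058 + 0.028 + 0.139 = 0.225.
P(Soil=clay | Yield=low) = 0.139/0.225 = 0.61778.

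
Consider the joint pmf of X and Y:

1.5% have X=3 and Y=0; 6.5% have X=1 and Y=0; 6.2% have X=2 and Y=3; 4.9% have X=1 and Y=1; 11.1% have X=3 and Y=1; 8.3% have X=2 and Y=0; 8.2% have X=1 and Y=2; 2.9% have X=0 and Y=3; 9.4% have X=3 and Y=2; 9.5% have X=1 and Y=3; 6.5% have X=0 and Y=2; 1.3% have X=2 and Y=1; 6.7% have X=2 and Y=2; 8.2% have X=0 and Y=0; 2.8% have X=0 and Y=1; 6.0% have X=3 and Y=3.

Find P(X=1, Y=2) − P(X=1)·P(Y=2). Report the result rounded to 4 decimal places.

P(X=1) = 0.065 + 0.049 + 0.082 + 0.095 = 0.291.
P(Y=2) = 0.065 + 0.082 + 0.067 + 0.094 = 0.308.
P(X=1, Y=2) − P(X=1)P(Y=2) = 0.082 − 0.291×0.308 = -0.0076.

-0.0076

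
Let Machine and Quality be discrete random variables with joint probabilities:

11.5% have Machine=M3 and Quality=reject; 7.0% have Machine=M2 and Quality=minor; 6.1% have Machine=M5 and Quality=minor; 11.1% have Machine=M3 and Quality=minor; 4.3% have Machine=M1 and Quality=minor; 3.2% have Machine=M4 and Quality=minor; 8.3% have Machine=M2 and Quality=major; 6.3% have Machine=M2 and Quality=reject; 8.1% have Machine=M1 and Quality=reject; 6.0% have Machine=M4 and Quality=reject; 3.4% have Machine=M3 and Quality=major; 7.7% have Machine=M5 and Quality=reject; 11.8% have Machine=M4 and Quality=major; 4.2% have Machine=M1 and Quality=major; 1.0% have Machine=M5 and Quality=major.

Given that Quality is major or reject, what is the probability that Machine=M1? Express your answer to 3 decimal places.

P(Quality=major) = 0.042 + 0.083 + 0.034 + 0.118 + 0.010 = 0.287.
P(Quality=reject) = 0.081 + 0.063 + 0.115 + 0.060 + 0.077 = 0.396.
P(Quality ∈ {major, reject}) = 0.287 + 0.396 = 0.683; P(Machine=M1, Quality ∈ {major, reject}) = 0.042 + 0.081 = 0.123.
P(Machine=M1 | Quality ∈ {major, reject}) = 0.123/0.683 = 0.180.

0.180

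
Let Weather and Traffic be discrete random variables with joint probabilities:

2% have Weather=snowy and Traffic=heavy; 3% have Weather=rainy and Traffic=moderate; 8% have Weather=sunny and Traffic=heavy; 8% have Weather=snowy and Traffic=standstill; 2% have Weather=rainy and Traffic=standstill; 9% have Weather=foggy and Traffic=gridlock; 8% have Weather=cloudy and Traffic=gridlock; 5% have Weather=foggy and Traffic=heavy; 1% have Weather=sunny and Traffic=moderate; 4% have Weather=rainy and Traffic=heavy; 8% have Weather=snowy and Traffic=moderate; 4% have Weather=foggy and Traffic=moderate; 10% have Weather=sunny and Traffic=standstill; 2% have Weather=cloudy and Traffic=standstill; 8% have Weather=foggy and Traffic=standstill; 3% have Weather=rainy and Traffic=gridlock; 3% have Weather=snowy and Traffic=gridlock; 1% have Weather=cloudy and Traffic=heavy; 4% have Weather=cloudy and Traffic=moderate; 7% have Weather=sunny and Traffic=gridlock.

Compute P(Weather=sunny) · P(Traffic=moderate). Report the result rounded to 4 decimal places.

0.0520

P(Weather=sunny) = 0.01 + 0.08 + 0.07 + 0.10 = 0.26.
P(Traffic=moderate) = 0.01 + 0.04 + 0.03 + 0.08 + 0.04 = 0.20.
Product: 0.26 × 0.20 = 0.0520.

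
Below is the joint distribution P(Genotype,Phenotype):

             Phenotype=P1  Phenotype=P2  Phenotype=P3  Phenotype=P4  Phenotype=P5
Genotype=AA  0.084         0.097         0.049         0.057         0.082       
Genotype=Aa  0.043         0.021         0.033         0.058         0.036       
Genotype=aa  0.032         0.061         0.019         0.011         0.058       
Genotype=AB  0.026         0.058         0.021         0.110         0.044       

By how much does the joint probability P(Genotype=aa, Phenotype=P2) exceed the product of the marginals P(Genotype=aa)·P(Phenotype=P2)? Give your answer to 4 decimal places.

0.0181

P(Genotype=aa) = 0.032 + 0.061 + 0.019 + 0.011 + 0.058 = 0.181.
P(Phenotype=P2) = 0.097 + 0.021 + 0.061 + 0.058 = 0.237.
P(Genotype=aa, Phenotype=P2) − P(Genotype=aa)P(Phenotype=P2) = 0.061 − 0.181×0.237 = 0.0181.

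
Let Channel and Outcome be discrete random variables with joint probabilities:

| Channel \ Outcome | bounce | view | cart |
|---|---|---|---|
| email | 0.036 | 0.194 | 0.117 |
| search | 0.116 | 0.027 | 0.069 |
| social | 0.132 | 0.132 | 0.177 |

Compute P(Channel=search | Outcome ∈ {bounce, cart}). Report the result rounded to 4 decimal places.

0.2859

P(Outcome=bounce) = 0.036 + 0.116 + 0.132 = 0.284.
P(Outcome=cart) = 0.117 + 0.069 + 0.177 = 0.363.
P(Outcome ∈ {bounce, cart}) = 0.284 + 0.363 = 0.647; P(Channel=search, Outcome ∈ {bounce, cart}) = 0.116 + 0.069 = 0.185.
P(Channel=search | Outcome ∈ {bounce, cart}) = 0.185/0.647 = 0.2859.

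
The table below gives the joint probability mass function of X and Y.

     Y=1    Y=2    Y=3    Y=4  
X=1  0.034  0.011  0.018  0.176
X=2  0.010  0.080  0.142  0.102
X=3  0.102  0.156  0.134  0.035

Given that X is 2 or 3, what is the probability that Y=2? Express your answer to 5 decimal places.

P(X=2) = 0.010 + 0.080 + 0.142 + 0.102 = 0.334.
P(X=3) = 0.102 + 0.156 + 0.134 + 0.035 = 0.427.
P(X ∈ {2, 3}) = 0.334 + 0.427 = 0.761; P(Y=2, X ∈ {2, 3}) = 0.080 + 0.156 = 0.236.
P(Y=2 | X ∈ {2, 3}) = 0.236/0.761 = 0.31012.

0.31012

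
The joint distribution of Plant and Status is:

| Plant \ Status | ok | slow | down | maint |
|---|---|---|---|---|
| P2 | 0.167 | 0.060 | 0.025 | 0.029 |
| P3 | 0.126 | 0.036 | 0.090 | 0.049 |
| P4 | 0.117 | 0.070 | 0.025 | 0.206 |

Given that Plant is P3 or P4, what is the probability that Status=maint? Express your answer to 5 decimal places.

0.35466

P(Plant=P3) = 0.126 + 0.036 + 0.090 + 0.049 = 0.301.
P(Plant=P4) = 0.117 + 0.070 + 0.025 + 0.206 = 0.418.
P(Plant ∈ {P3, P4}) = 0.301 + 0.418 = 0.719; P(Status=maint, Plant ∈ {P3, P4}) = 0.049 + 0.206 = 0.255.
P(Status=maint | Plant ∈ {P3, P4}) = 0.255/0.719 = 0.35466.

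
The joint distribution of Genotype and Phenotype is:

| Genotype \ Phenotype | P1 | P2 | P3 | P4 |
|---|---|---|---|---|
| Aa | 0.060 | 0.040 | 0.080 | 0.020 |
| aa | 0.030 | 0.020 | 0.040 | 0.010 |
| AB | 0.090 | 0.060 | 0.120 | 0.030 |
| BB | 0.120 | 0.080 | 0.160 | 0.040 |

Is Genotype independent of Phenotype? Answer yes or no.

yes

Every cell satisfies P(Genotype,Phenotype) = P(Genotype)·P(Phenotype). For instance P(Genotype=BB) = 0.400, P(Phenotype=P1) = 0.300, and 0.400×0.300 = 0.120 matches the joint entry. So Genotype and Phenotype are independent.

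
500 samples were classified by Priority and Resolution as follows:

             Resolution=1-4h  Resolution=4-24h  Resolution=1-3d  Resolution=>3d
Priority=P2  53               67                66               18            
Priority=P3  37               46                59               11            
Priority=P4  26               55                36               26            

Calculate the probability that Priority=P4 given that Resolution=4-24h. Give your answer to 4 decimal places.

0.3274

Total with Resolution=4-24h: 67 + 46 + 55 = 168.
P(Priority=P4 | Resolution=4-24h) = 55/168 = 0.3274.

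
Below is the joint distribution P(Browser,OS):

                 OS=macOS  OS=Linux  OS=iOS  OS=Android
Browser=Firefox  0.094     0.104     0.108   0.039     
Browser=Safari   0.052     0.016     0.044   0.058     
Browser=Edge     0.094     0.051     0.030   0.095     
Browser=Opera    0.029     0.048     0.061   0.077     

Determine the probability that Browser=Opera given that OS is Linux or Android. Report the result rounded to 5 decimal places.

P(OS=Linux) = 0.104 + 0.016 + 0.051 + 0.048 = 0.219.
P(OS=Android) = 0.039 + 0.058 + 0.095 + 0.077 = 0.269.
P(OS ∈ {Linux, Android}) = 0.219 + 0.269 = 0.488; P(Browser=Opera, OS ∈ {Linux, Android}) = 0.048 + 0.077 = 0.125.
P(Browser=Opera | OS ∈ {Linux, Android}) = 0.125/0.488 = 0.25615.

0.25615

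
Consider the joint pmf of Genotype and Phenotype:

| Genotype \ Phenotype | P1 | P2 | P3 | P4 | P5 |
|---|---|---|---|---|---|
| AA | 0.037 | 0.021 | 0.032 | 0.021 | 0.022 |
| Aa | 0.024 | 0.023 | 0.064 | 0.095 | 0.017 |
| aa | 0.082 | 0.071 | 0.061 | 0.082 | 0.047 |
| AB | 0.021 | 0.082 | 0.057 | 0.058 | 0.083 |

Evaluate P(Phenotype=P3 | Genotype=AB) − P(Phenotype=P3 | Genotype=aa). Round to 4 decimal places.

0.0115

P(Genotype=AB) = 0.021 + 0.082 + 0.057 + 0.058 + 0.083 = 0.301; P(Phenotype=P3 | Genotype=AB) = 0.057/0.301 = 0.18937.
P(Genotype=aa) = 0.082 + 0.071 + 0.061 + 0.082 + 0.047 = 0.343; P(Phenotype=P3 | Genotype=aa) = 0.061/0.343 = 0.17784.
Difference = 0.0115.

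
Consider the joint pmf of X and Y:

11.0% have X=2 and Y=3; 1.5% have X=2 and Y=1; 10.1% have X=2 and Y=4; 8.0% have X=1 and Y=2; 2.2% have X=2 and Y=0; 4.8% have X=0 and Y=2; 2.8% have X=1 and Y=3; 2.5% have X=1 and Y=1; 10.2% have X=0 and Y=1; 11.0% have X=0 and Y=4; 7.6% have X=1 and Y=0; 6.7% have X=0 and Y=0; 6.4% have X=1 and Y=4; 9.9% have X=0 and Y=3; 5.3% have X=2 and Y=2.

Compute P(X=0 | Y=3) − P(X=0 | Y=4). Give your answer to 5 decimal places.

0.01772

P(Y=3) = 0.099 + 0.028 + 0.110 = 0.237; P(X=0 | Y=3) = 0.099/0.237 = 0.417722.
P(Y=4) = 0.110 + 0.064 + 0.101 = 0.275; P(X=0 | Y=4) = 0.110/0.275 = 0.400000.
Difference = 0.01772.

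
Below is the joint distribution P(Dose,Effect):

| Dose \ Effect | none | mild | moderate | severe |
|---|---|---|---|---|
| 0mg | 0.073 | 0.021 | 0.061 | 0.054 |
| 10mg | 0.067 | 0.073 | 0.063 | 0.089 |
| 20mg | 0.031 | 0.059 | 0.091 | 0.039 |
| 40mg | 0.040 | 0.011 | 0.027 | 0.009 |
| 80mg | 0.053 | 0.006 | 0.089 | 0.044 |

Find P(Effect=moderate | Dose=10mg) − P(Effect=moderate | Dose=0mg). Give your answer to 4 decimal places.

P(Dose=10mg) = 0.067 + 0.073 + 0.063 + 0.089 = 0.292; P(Effect=moderate | Dose=10mg) = 0.063/0.292 = 0.21575.
P(Dose=0mg) = 0.073 + 0.021 + 0.061 + 0.054 = 0.209; P(Effect=moderate | Dose=0mg) = 0.061/0.209 = 0.29187.
Difference = -0.0761.

-0.0761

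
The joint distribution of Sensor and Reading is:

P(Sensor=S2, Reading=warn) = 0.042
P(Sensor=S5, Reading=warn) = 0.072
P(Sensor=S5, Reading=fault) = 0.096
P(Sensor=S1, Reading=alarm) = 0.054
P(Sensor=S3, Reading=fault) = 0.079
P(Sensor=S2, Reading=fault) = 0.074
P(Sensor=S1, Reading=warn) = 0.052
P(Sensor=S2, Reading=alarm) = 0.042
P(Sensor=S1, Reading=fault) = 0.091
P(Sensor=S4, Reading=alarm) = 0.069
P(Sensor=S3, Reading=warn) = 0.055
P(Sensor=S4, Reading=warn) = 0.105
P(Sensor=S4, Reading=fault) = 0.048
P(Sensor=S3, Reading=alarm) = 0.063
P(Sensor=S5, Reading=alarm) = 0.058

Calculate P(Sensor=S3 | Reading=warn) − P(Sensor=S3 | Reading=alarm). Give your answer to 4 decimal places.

P(Reading=warn) = 0.052 + 0.042 + 0.055 + 0.105 + 0.072 = 0.326; P(Sensor=S3 | Reading=warn) = 0.055/0.326 = 0.16871.
P(Reading=alarm) = 0.054 + 0.042 + 0.063 + 0.069 + 0.058 = 0.286; P(Sensor=S3 | Reading=alarm) = 0.063/0.286 = 0.22028.
Difference = -0.0516.

-0.0516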